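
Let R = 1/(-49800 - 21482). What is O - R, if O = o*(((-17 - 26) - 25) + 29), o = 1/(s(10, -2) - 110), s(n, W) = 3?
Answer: 2780105/7627174 ≈ 0.36450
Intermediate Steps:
R = -1/71282 (R = 1/(-71282) = -1/71282 ≈ -1.4029e-5)
o = -1/107 (o = 1/(3 - 110) = 1/(-107) = -1/107 ≈ -0.0093458)
O = 39/107 (O = -(((-17 - 26) - 25) + 29)/107 = -((-43 - 25) + 29)/107 = -(-68 + 29)/107 = -1/107*(-39) = 39/107 ≈ 0.36449)
O - R = 39/107 - 1*(-1/71282) = 39/107 + 1/71282 = 2780105/7627174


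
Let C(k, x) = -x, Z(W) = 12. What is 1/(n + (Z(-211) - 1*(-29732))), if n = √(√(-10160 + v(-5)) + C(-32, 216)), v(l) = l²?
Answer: 1/(29744 + √(-216 + I*√10135)) ≈ 3.3616e-5 - 1.7e-8*I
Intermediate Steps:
n = √(-216 + I*√10135) (n = √(√(-10160 + (-5)²) - 1*216) = √(√(-10160 + 25) - 216) = √(√(-10135) - 216) = √(I*√10135 - 216) = √(-216 + I*√10135) ≈ 3.3398 + 15.072*I)
1/(n + (Z(-211) - 1*(-29732))) = 1/(√(-216 + I*√10135) + (12 - 1*(-29732))) = 1/(√(-216 + I*√10135) + (12 + 29732)) = 1/(√(-216 + I*√10135) + 29744) = 1/(29744 + √(-216 + I*√10135))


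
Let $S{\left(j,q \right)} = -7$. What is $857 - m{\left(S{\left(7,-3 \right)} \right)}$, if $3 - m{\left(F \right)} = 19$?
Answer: $873$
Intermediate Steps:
$m{\left(F \right)} = -16$ ($m{\left(F \right)} = 3 - 19 = -16$)
$857 - m{\left(S{\left(7,-3 \right)} \right)} = 857 - -16 = 857 + 16 = 873$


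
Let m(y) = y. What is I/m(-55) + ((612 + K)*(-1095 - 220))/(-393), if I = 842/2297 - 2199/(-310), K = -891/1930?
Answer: 1013006174621758/495089809775 ≈ 2046.1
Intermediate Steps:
K = -891/1930 (K = -891*1/1930 = -891/1930 ≈ -0.46166)
I = 5312123/712070 (I = 842*(1/2297) - 2199*(-1/310) = 842/2297 + 2199/310 = 5312123/712070 ≈ 7.4601)
I/m(-55) + ((612 + K)*(-1095 - 220))/(-393) = (5312123/712070)/(-55) + ((612 - 891/1930)*(-1095 - 220))/(-393) = (5312123/712070)*(-1/55) + ((1180269/1930)*(-1315))*(-1/393) = -5312123/39163850 - 310410747/386*(-1/393) = -5312123/39163850 + 103470249/50566 = 1013006174621758/495089809775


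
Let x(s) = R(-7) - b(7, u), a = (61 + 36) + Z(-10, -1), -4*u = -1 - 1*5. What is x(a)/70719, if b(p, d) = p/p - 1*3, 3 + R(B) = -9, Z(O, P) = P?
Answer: -10/70719 ≈ -0.00014140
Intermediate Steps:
R(B) = -12 (R(B) = -3 - 9 = -12)
u = 3/2 (u = -(-1 - 1*5)/4 = -(-1 - 5)/4 = -¼*(-6) = 3/2 ≈ 1.5000)
b(p, d) = -2 (b(p, d) = 1 - 3 = -2)
a = 96 (a = (61 + 36) - 1 = 97 - 1 = 96)
x(s) = -10 (x(s) = -12 - 1*(-2) = -12 + 2 = -10)
x(a)/70719 = -10/70719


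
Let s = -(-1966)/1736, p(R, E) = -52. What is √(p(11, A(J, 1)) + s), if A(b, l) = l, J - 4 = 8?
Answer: I*√9581201/434 ≈ 7.1321*I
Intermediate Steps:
J = 12 (J = 4 + 8 = 12)
s = 983/868 (s = -(-1966)/1736 = -1*(-983/868) = 983/868 ≈ 1.1325)
√(p(11, A(J, 1)) + s) = √(-52 + 983/868) = √(-44153/868) = I*√9581201/434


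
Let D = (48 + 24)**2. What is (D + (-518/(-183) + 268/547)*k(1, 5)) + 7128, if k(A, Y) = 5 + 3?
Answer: 1235102632/100101 ≈ 12339.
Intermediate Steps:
k(A, Y) = 8
D = 5184 (D = 72**2 = 5184)
(D + (-518/(-183) + 268/547)*k(1, 5)) + 7128 = (5184 + (-518/(-183) + 268/547)*8) + 7128 = (5184 + (-518*(-1/183) + 268*(1/547))*8) + 7128 = (5184 + (518/183 + 268/547)*8) + 7128 = (5184 + (332390/100101)*8) + 7128 = (5184 + 2659120/100101) + 7128 = 521582704/100101 + 7128 = 1235102632/100101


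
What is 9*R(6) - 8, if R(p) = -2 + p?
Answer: 28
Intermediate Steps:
9*R(6) - 8 = 9*(-2 + 6) - 8 = 9*4 - 8 = 36 - 8 = 28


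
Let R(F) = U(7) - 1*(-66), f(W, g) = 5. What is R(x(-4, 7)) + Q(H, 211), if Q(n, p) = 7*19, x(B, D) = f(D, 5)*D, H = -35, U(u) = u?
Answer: 206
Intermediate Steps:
x(B, D) = 5*D
R(F) = 73 (R(F) = 7 - 1*(-66) = 7 + 66 = 73)
Q(n, p) = 133
R(x(-4, 7)) + Q(H, 211) = 73 + 133 = 206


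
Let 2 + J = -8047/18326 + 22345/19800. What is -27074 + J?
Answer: -8119344133/299880 ≈ -27075.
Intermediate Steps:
J = -393013/299880 (J = -2 + (-8047/18326 + 22345/19800) = -2 + (-8047*1/18326 + 22345*(1/19800)) = -2 + (-8047/18326 + 4469/3960) = -2 + 206747/299880 = -393013/299880 ≈ -1.3106)
-27074 + J = -27074 - 393013/299880 = -8119344133/299880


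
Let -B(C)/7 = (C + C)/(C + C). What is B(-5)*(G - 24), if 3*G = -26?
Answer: 686/3 ≈ 228.67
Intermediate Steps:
G = -26/3 (G = (1/3)*(-26) = -26/3 ≈ -8.6667)
B(C) = -7 (B(C) = -7*(C + C)/(C + C) = -7*2*C/(2*C) = -7*2*C*1/(2*C) = -7*1 = -7)
B(-5)*(G - 24) = -7*(-26/3 - 24) = -7*(-98/3) = 686/3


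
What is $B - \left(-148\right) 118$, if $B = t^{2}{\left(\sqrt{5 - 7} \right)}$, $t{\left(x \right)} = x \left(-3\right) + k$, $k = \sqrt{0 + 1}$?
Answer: $17447 - 6 i \sqrt{2} \approx 17447.0 - 8.4853 i$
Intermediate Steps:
$k = 1$ ($k = \sqrt{1} = 1$)
$t{\left(x \right)} = 1 - 3 x$ ($t{\left(x \right)} = x \left(-3\right) + 1 = - 3 x + 1 = 1 - 3 x$)
$B = \left(1 - 3 i \sqrt{2}\right)^{2}$ ($B = \left(1 - 3 \sqrt{5 - 7}\right)^{2} = \left(1 - 3 \sqrt{-2}\right)^{2} = \left(1 - 3 i \sqrt{2}\right)^{2} \approx -17.0 - 8.4853 i$)
$B - \left(-148\right) 118 = \left(1 - 3 i \sqrt{2}\right)^{2} - \left(-148\right) 118 = \left(1 - 3 i \sqrt{2}\right)^{2} - -17464 = \left(1 - 3 i \sqrt{2}\right)^{2} + 17464 = 17464 + \left(1 - 3 i \sqrt{2}\right)^{2}$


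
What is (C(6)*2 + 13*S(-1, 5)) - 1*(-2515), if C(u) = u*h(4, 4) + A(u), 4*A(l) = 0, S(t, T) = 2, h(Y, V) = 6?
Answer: 2613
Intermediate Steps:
A(l) = 0 (A(l) = (¼)*0 = 0)
C(u) = 6*u (C(u) = u*6 + 0 = 6*u + 0 = 6*u)
(C(6)*2 + 13*S(-1, 5)) - 1*(-2515) = ((6*6)*2 + 13*2) - 1*(-2515) = (36*2 + 26) + 2515 = (72 + 26) + 2515 = 98 + 2515 = 2613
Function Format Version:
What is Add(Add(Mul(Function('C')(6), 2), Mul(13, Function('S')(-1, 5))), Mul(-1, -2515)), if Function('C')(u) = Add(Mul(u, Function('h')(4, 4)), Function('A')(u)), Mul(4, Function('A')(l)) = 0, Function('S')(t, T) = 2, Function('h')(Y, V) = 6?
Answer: 2613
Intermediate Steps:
Function('A')(l) = 0 (Function('A')(l) = Mul(Rational(1, 4), 0) = 0)
Function('C')(u) = Mul(6, u) (Function('C')(u) = Add(Mul(u, 6), 0) = Add(Mul(6, u), 0) = Mul(6, u))
Add(Add(Mul(Function('C')(6), 2), Mul(13, Function('S')(-1, 5))), Mul(-1, -2515)) = Add(Add(Mul(Mul(6, 6), 2), Mul(13, 2)), Mul(-1, -2515)) = Add(Add(Mul(36, 2), 26), 2515) = Add(Add(72, 26), 2515) = Add(98, 2515) = 2613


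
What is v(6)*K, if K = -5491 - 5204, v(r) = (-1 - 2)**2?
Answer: -96255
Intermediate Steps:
v(r) = 9 (v(r) = (-3)**2 = 9)
K = -10695
v(6)*K = 9*(-10695) = -96255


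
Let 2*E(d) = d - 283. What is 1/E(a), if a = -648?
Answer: -2/931 ≈ -0.0021482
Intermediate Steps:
E(d) = -283/2 + d/2 (E(d) = (d - 283)/2 = (-283 + d)/2 = -283/2 + d/2)
1/E(a) = 1/(-283/2 + (1/2)*(-648)) = 1/(-283/2 - 324) = 1/(-931/2) = -2/931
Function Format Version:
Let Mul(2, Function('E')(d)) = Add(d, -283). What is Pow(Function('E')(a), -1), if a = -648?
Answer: Rational(-2, 931) ≈ -0.0021482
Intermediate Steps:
Function('E')(d) = Add(Rational(-283, 2), Mul(Rational(1, 2), d)) (Function('E')(d) = Mul(Rational(1, 2), Add(d, -283)) = Mul(Rational(1, 2), Add(-283, d)) = Add(Rational(-283, 2), Mul(Rational(1, 2), d)))
Pow(Function('E')(a), -1) = Pow(Add(Rational(-283, 2), Mul(Rational(1, 2), -648)), -1) = Pow(Add(Rational(-283, 2), -324), -1) = Pow(Rational(-931, 2), -1) = Rational(-2, 931)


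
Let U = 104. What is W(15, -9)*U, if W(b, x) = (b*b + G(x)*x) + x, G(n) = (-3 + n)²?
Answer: -112320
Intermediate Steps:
W(b, x) = x + b² + x*(-3 + x)² (W(b, x) = (b*b + (-3 + x)²*x) + x = (b² + x*(-3 + x)²) + x = x + b² + x*(-3 + x)²)
W(15, -9)*U = (-9 + 15² - 9*(-3 - 9)²)*104 = (-9 + 225 - 9*(-12)²)*104 = (-9 + 225 - 9*144)*104 = (-9 + 225 - 1296)*104 = -1080*104 = -112320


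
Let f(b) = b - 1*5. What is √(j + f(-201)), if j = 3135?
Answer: √2929 ≈ 54.120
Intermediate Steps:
f(b) = -5 + b (f(b) = b - 5 = -5 + b)
√(j + f(-201)) = √(3135 + (-5 - 201)) = √(3135 - 206) = √2929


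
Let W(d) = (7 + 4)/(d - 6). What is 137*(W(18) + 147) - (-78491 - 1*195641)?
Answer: 3532759/12 ≈ 2.9440e+5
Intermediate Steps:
W(d) = 11/(-6 + d)
137*(W(18) + 147) - (-78491 - 1*195641) = 137*(11/(-6 + 18) + 147) - (-78491 - 1*195641) = 137*(11/12 + 147) - (-78491 - 195641) = 137*(11*(1/12) + 147) - 1*(-274132) = 137*(11/12 + 147) + 274132 = 137*(1775/12) + 274132 = 243175/12 + 274132 = 3532759/12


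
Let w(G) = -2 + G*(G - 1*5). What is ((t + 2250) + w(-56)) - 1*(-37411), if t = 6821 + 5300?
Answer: 55196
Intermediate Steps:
t = 12121
w(G) = -2 + G*(-5 + G) (w(G) = -2 + G*(G - 5) = -2 + G*(-5 + G))
((t + 2250) + w(-56)) - 1*(-37411) = ((12121 + 2250) + (-2 + (-56)² - 5*(-56))) - 1*(-37411) = (14371 + (-2 + 3136 + 280)) + 37411 = (14371 + 3414) + 37411 = 17785 + 37411 = 55196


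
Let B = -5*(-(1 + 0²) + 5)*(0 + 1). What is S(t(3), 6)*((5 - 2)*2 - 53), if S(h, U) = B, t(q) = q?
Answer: 940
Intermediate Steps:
B = -20 (B = -5*(-(1 + 0) + 5) = -5*(-1*1 + 5) = -5*(-1 + 5) = -20 ≈ -20.000)
S(h, U) = -20
S(t(3), 6)*((5 - 2)*2 - 53) = -20*((5 - 2)*2 - 53) = -20*(3*2 - 53) = -20*(6 - 53) = -20*(-47) = 940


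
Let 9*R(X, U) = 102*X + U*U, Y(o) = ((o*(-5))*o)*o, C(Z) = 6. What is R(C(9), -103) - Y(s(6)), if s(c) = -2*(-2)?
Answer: 14101/9 ≈ 1566.8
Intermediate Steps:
s(c) = 4
Y(o) = -5*o³ (Y(o) = ((-5*o)*o)*o = (-5*o²)*o = -5*o³)
R(X, U) = U²/9 + 34*X/3 (R(X, U) = (102*X + U*U)/9 = (102*X + U²)/9 = (U² + 102*X)/9 = U²/9 + 34*X/3)
R(C(9), -103) - Y(s(6)) = ((⅑)*(-103)² + (34/3)*6) - (-5)*4³ = ((⅑)*10609 + 68) - (-5)*64 = (10609/9 + 68) - 1*(-320) = 11221/9 + 320 = 14101/9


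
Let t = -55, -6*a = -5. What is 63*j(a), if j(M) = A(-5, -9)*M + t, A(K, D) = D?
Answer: -7875/2 ≈ -3937.5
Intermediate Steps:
a = 5/6 (a = -1/6*(-5) = 5/6 ≈ 0.83333)
j(M) = -55 - 9*M (j(M) = -9*M - 55 = -55 - 9*M)
63*j(a) = 63*(-55 - 9*5/6) = 63*(-55 - 15/2) = 63*(-125/2) = -7875/2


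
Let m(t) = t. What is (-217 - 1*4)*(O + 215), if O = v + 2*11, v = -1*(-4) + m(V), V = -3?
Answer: -52598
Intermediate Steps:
v = 1 (v = -1*(-4) - 3 = 4 - 3 = 1)
O = 23 (O = 1 + 2*11 = 1 + 22 = 23)
(-217 - 1*4)*(O + 215) = (-217 - 1*4)*(23 + 215) = (-217 - 4)*238 = -221*238 = -52598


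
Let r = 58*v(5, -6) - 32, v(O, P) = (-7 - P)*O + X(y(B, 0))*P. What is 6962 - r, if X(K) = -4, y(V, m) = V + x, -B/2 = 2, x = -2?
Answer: 5892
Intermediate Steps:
B = -4 (B = -2*2 = -4)
y(V, m) = -2 + V (y(V, m) = V - 2 = -2 + V)
v(O, P) = -4*P + O*(-7 - P) (v(O, P) = (-7 - P)*O - 4*P = O*(-7 - P) - 4*P = -4*P + O*(-7 - P))
r = 1070 (r = 58*(-7*5 - 4*(-6) - 1*5*(-6)) - 32 = 58*(-35 + 24 + 30) - 32 = 58*19 - 32 = 1102 - 32 = 1070)
6962 - r = 6962 - 1*1070 = 6962 - 1070 = 5892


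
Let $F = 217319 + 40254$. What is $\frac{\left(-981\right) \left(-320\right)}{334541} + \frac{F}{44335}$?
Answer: $\frac{100086372193}{14831875235} \approx 6.7481$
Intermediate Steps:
$F = 257573$
$\frac{\left(-981\right) \left(-320\right)}{334541} + \frac{F}{44335} = \frac{\left(-981\right) \left(-320\right)}{334541} + \frac{257573}{44335} = 313920 \cdot \frac{1}{334541} + 257573 \cdot \frac{1}{44335} = \frac{313920}{334541} + \frac{257573}{44335} = \frac{100086372193}{14831875235}$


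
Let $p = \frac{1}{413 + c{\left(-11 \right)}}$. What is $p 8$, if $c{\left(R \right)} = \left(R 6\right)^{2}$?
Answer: $\frac{8}{4769} \approx 0.0016775$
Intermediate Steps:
$c{\left(R \right)} = 36 R^{2}$ ($c{\left(R \right)} = \left(6 R\right)^{2} = 36 R^{2}$)
$p = \frac{1}{4769}$ ($p = \frac{1}{413 + 36 \left(-11\right)^{2}} = \frac{1}{413 + 36 \cdot 121} = \frac{1}{413 + 4356} = \frac{1}{4769} \approx 0.00020969$)
$p 8 = \frac{1}{4769} \cdot 8 = \frac{8}{4769}$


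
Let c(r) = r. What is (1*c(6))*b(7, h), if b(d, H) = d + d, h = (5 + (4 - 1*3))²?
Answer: 84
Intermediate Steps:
h = 36 (h = (5 + (4 - 3))² = (5 + 1)² = 6² = 36)
b(d, H) = 2*d
(1*c(6))*b(7, h) = (1*6)*(2*7) = 6*14 = 84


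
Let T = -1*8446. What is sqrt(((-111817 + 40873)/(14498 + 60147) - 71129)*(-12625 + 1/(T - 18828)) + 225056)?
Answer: 3*sqrt(413665525443602059037169630)/2035867730 ≈ 29971.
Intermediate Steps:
T = -8446
sqrt(((-111817 + 40873)/(14498 + 60147) - 71129)*(-12625 + 1/(T - 18828)) + 225056) = sqrt(((-111817 + 40873)/(14498 + 60147) - 71129)*(-12625 + 1/(-8446 - 18828)) + 225056) = sqrt((-70944/74645 - 71129)*(-12625 + 1/(-27274)) + 225056) = sqrt((-70944*1/74645 - 71129)*(-12625 - 1/27274) + 225056) = sqrt((-70944/74645 - 71129)*(-344334251/27274) + 225056) = sqrt(-5309495149/74645*(-344334251/27274) + 225056) = sqrt(1828241035319048399/2035867730 + 225056) = sqrt(1828699219566891279/2035867730) = 3*sqrt(413665525443602059037169630)/2035867730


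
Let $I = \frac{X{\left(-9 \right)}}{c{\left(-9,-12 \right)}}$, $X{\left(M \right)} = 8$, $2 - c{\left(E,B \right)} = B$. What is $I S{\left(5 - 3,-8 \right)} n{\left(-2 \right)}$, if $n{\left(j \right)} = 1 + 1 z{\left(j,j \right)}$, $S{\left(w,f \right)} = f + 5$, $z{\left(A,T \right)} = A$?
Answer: $\frac{12}{7} \approx 1.7143$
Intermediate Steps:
$c{\left(E,B \right)} = 2 - B$
$S{\left(w,f \right)} = 5 + f$
$n{\left(j \right)} = 1 + j$ ($n{\left(j \right)} = 1 + 1 j = 1 + j$)
$I = \frac{4}{7}$ ($I = \frac{8}{2 - -12} = \frac{8}{2 + 12} = \frac{8}{14} = 8 \cdot \frac{1}{14} = \frac{4}{7} \approx 0.57143$)
$I S{\left(5 - 3,-8 \right)} n{\left(-2 \right)} = \frac{4 \left(5 - 8\right)}{7} \left(1 - 2\right) = \frac{4}{7} \left(-3\right) \left(-1\right) = \left(- \frac{12}{7}\right) \left(-1\right) = \frac{12}{7}$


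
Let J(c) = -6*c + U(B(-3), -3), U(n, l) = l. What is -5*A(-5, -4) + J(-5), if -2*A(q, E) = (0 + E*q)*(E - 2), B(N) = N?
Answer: -273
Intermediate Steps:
J(c) = -3 - 6*c (J(c) = -6*c - 3 = -3 - 6*c)
A(q, E) = -E*q*(-2 + E)/2 (A(q, E) = -(0 + E*q)*(E - 2)/2 = -E*q*(-2 + E)/2)
-5*A(-5, -4) + J(-5) = -5*(-4)*(-5)*(2 - 1*(-4))/2 + (-3 - 6*(-5)) = -5*(-4)*(-5)*(2 + 4)/2 + (-3 + 30) = -5*(-4)*(-5)*6/2 + 27 = -5*60 + 27 = -300 + 27 = -273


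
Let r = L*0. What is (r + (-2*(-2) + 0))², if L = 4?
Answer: 16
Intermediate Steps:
r = 0 (r = 4*0 = 0)
(r + (-2*(-2) + 0))² = (0 + (-2*(-2) + 0))² = (0 + (4 + 0))² = (0 + 4)² = 4² = 16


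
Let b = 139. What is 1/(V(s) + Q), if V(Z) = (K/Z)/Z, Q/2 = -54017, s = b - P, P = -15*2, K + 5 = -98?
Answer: -28561/3085559177 ≈ -9.2563e-6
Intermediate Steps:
K = -103 (K = -5 - 98 = -103)
P = -30
s = 169 (s = 139 - 1*(-30) = 139 + 30 = 169)
Q = -108034 (Q = 2*(-54017) = -108034)
V(Z) = -103/Z² (V(Z) = (-103/Z)/Z = -103/Z²)
1/(V(s) + Q) = 1/(-103/169² - 108034) = 1/(-103*1/28561 - 108034) = 1/(-103/28561 - 108034) = 1/(-3085559177/28561) = -28561/3085559177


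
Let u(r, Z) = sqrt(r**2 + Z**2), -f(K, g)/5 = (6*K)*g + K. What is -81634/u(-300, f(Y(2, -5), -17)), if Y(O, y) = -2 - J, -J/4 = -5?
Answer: -40817*sqrt(7309)/475085 ≈ -7.3451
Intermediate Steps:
J = 20 (J = -4*(-5) = 20)
Y(O, y) = -22 (Y(O, y) = -2 - 1*20 = -2 - 20 = -22)
f(K, g) = -5*K - 30*K*g (f(K, g) = -5*((6*K)*g + K) = -5*(6*K*g + K) = -5*(K + 6*K*g) = -5*K - 30*K*g)
u(r, Z) = sqrt(Z**2 + r**2)
-81634/u(-300, f(Y(2, -5), -17)) = -81634/sqrt((-5*(-22)*(1 + 6*(-17)))**2 + (-300)**2) = -81634/sqrt((-5*(-22)*(1 - 102))**2 + 90000) = -81634/sqrt((-5*(-22)*(-101))**2 + 90000) = -81634/sqrt((-11110)**2 + 90000) = -81634/sqrt(123432100 + 90000) = -81634*sqrt(7309)/950170 = -40817*sqrt(7309)/475085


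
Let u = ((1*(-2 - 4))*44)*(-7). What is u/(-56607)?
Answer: -616/18869 ≈ -0.032646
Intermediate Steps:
u = 1848 (u = ((1*(-6))*44)*(-7) = -6*44*(-7) = -264*(-7) = 1848)
u/(-56607) = 1848/(-56607) = 1848*(-1/56607) = -616/18869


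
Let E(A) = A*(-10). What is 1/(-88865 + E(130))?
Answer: -1/90165 ≈ -1.1091e-5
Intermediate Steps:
E(A) = -10*A
1/(-88865 + E(130)) = 1/(-88865 - 10*130) = 1/(-88865 - 1300) = 1/(-90165) = -1/90165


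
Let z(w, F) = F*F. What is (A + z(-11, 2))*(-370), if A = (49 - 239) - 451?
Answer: 235690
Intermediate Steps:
z(w, F) = F²
A = -641 (A = -190 - 451 = -641)
(A + z(-11, 2))*(-370) = (-641 + 2²)*(-370) = (-641 + 4)*(-370) = -637*(-370) = 235690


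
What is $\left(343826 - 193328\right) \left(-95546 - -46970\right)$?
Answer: $-7310590848$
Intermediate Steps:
$\left(343826 - 193328\right) \left(-95546 - -46970\right) = 150498 \left(-95546 + 46970\right) = 150498 \left(-48576\right) = -7310590848$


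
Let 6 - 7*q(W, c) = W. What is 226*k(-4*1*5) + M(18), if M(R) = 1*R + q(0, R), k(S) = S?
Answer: -31508/7 ≈ -4501.1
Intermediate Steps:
q(W, c) = 6/7 - W/7
M(R) = 6/7 + R (M(R) = 1*R + (6/7 - ⅐*0) = R + (6/7 + 0) = R + 6/7 = 6/7 + R)
226*k(-4*1*5) + M(18) = 226*(-4*1*5) + (6/7 + 18) = 226*(-4*5) + 132/7 = 226*(-20) + 132/7 = -4520 + 132/7 = -31508/7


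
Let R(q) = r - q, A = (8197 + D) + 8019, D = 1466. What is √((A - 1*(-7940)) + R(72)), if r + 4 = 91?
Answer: √25637 ≈ 160.12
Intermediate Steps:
r = 87 (r = -4 + 91 = 87)
A = 17682 (A = (8197 + 1466) + 8019 = 9663 + 8019 = 17682)
R(q) = 87 - q
√((A - 1*(-7940)) + R(72)) = √((17682 - 1*(-7940)) + (87 - 1*72)) = √((17682 + 7940) + (87 - 72)) = √(25622 + 15) = √25637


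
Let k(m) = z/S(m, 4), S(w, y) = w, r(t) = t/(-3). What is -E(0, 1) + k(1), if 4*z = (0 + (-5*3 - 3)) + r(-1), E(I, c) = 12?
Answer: -197/12 ≈ -16.417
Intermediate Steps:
r(t) = -t/3 (r(t) = t*(-⅓) = -t/3)
z = -53/12 (z = ((0 + (-5*3 - 3)) - ⅓*(-1))/4 = ((0 + (-15 - 3)) + ⅓)/4 = ((0 - 18) + ⅓)/4 = (-18 + ⅓)/4 = (¼)*(-53/3) = -53/12 ≈ -4.4167)
k(m) = -53/(12*m)
-E(0, 1) + k(1) = -1*12 - 53/12/1 = -12 - 53/12*1 = -12 - 53/12 = -197/12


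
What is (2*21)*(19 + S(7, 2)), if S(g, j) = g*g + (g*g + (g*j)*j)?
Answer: 6090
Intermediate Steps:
S(g, j) = 2*g² + g*j² (S(g, j) = g² + (g² + g*j²) = 2*g² + g*j²)
(2*21)*(19 + S(7, 2)) = (2*21)*(19 + 7*(2² + 2*7)) = 42*(19 + 7*(4 + 14)) = 42*(19 + 7*18) = 42*(19 + 126) = 42*145 = 6090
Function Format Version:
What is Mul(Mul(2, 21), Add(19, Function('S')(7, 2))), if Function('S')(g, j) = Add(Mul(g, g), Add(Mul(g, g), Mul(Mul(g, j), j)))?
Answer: 6090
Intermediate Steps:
Function('S')(g, j) = Add(Mul(2, Pow(g, 2)), Mul(g, Pow(j, 2))) (Function('S')(g, j) = Add(Pow(g, 2), Add(Pow(g, 2), Mul(g, Pow(j, 2)))) = Add(Mul(2, Pow(g, 2)), Mul(g, Pow(j, 2))))
Mul(Mul(2, 21), Add(19, Function('S')(7, 2))) = Mul(Mul(2, 21), Add(19, Mul(7, Add(Pow(2, 2), Mul(2, 7))))) = Mul(42, Add(19, Mul(7, Add(4, 14)))) = Mul(42, Add(19, Mul(7, 18))) = Mul(42, Add(19, 126)) = Mul(42, 145) = 6090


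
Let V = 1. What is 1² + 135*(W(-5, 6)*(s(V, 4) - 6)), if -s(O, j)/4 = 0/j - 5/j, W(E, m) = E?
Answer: 676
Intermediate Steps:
s(O, j) = 20/j (s(O, j) = -4*(0/j - 5/j) = -4*(0 - 5/j) = -(-20)/j = 20/j)
1² + 135*(W(-5, 6)*(s(V, 4) - 6)) = 1² + 135*(-5*(20/4 - 6)) = 1 + 135*(-5*(20*(¼) - 6)) = 1 + 135*(-5*(5 - 6)) = 1 + 135*(-5*(-1)) = 1 + 135*5 = 1 + 675 = 676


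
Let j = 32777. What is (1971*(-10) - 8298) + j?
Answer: 4769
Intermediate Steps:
(1971*(-10) - 8298) + j = (1971*(-10) - 8298) + 32777 = (-19710 - 8298) + 32777 = -28008 + 32777 = 4769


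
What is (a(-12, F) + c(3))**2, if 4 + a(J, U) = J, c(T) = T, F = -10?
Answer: 169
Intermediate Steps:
a(J, U) = -4 + J
(a(-12, F) + c(3))**2 = ((-4 - 12) + 3)**2 = (-16 + 3)**2 = (-13)**2 = 169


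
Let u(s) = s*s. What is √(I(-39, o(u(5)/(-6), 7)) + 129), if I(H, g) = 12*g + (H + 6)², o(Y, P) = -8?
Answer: √1122 ≈ 33.496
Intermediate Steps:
u(s) = s²
I(H, g) = (6 + H)² + 12*g (I(H, g) = 12*g + (6 + H)² = (6 + H)² + 12*g)
√(I(-39, o(u(5)/(-6), 7)) + 129) = √(((6 - 39)² + 12*(-8)) + 129) = √(((-33)² - 96) + 129) = √((1089 - 96) + 129) = √(993 + 129) = √1122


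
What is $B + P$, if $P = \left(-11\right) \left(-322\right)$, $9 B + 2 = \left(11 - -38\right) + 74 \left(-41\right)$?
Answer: $\frac{28891}{9} \approx 3210.1$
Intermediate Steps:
$B = - \frac{2987}{9}$ ($B = - \frac{2}{9} + \frac{\left(11 - -38\right) + 74 \left(-41\right)}{9} = - \frac{2}{9} + \frac{\left(11 + 38\right) - 3034}{9} = - \frac{2}{9} + \frac{49 - 3034}{9} = - \frac{2}{9} + \frac{1}{9} \left(-2985\right) = - \frac{2}{9} - \frac{995}{3} = - \frac{2987}{9} \approx -331.89$)
$P = 3542$
$B + P = - \frac{2987}{9} + 3542 = \frac{28891}{9}$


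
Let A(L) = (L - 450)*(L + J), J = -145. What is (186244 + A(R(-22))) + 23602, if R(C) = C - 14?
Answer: 297812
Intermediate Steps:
R(C) = -14 + C
A(L) = (-450 + L)*(-145 + L) (A(L) = (L - 450)*(L - 145) = (-450 + L)*(-145 + L))
(186244 + A(R(-22))) + 23602 = (186244 + (65250 + (-14 - 22)² - 595*(-14 - 22))) + 23602 = (186244 + (65250 + (-36)² - 595*(-36))) + 23602 = (186244 + (65250 + 1296 + 21420)) + 23602 = (186244 + 87966) + 23602 = 274210 + 23602 = 297812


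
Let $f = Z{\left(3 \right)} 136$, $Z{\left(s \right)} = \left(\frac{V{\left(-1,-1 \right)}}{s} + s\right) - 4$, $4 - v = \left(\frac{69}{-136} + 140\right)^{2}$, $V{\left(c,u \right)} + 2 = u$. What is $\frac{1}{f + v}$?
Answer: $- \frac{18496}{364855769} \approx -5.0694 \cdot 10^{-5}$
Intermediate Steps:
$V{\left(c,u \right)} = -2 + u$
$v = - \frac{359824857}{18496}$ ($v = 4 - \left(\frac{69}{-136} + 140\right)^{2} = 4 - \left(69 \left(- \frac{1}{136}\right) + 140\right)^{2} = 4 - \left(- \frac{69}{136} + 140\right)^{2} = 4 - \left(\frac{18971}{136}\right)^{2} = 4 - \frac{359898841}{18496} = - \frac{359824857}{18496} \approx -19454.0$)
$Z{\left(s \right)} = -4 + s - \frac{3}{s}$ ($Z{\left(s \right)} = \left(\frac{-2 - 1}{s} + s\right) - 4 = \left(- \frac{3}{s} + s\right) - 4 = \left(s - \frac{3}{s}\right) - 4 = -4 + s - \frac{3}{s}$)
$f = -272$ ($f = \left(-4 + 3 - \frac{3}{3}\right) 136 = \left(-4 + 3 - 1\right) 136 = \left(-2\right) 136 = -272$)
$\frac{1}{f + v} = \frac{1}{-272 - \frac{359824857}{18496}} = \frac{1}{- \frac{364855769}{18496}} = - \frac{18496}{364855769}$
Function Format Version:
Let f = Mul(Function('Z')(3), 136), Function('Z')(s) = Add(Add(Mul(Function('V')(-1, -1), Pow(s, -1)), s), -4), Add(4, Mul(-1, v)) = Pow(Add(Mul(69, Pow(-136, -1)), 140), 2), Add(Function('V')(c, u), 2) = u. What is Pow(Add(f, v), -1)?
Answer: Rational(-18496, 364855769) ≈ -5.0694e-5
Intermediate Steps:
Function('V')(c, u) = Add(-2, u)
v = Rational(-359824857, 18496) (v = Add(4, Mul(-1, Pow(Add(Mul(69, Pow(-136, -1)), 140), 2))) = Add(4, Mul(-1, Pow(Add(Mul(69, Rational(-1, 136)), 140), 2))) = Add(4, Mul(-1, Pow(Add(Rational(-69, 136), 140), 2))) = Add(4, Mul(-1, Pow(Rational(18971, 136), 2))) = Add(4, Mul(-1, Rational(359898841, 18496))) = Add(4, Rational(-359898841, 18496)) = Rational(-359824857, 18496) ≈ -19454.)
Function('Z')(s) = Add(-4, s, Mul(-3, Pow(s, -1))) (Function('Z')(s) = Add(Add(Mul(Add(-2, -1), Pow(s, -1)), s), -4) = Add(Add(Mul(-3, Pow(s, -1)), s), -4) = Add(Add(s, Mul(-3, Pow(s, -1))), -4) = Add(-4, s, Mul(-3, Pow(s, -1))))
f = -272 (f = Mul(Add(-4, 3, Mul(-3, Pow(3, -1))), 136) = Mul(Add(-4, 3, Mul(-3, Rational(1, 3))), 136) = Mul(Add(-4, 3, -1), 136) = Mul(-2, 136) = -272)
Pow(Add(f, v), -1) = Pow(Add(-272, Rational(-359824857, 18496)), -1) = Pow(Rational(-364855769, 18496), -1) = Rational(-18496, 364855769)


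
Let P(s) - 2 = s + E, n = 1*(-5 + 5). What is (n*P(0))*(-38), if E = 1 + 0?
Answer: 0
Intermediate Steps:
E = 1
n = 0 (n = 1*0 = 0)
P(s) = 3 + s (P(s) = 2 + (s + 1) = 2 + (1 + s) = 3 + s)
(n*P(0))*(-38) = (0*(3 + 0))*(-38) = (0*3)*(-38) = 0*(-38) = 0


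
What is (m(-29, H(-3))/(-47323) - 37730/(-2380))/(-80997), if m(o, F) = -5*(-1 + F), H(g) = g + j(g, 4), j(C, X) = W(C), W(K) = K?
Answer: -1214567/6205843574 ≈ -0.00019571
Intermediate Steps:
j(C, X) = C
H(g) = 2*g (H(g) = g + g = 2*g)
m(o, F) = 5 - 5*F
(m(-29, H(-3))/(-47323) - 37730/(-2380))/(-80997) = ((5 - 10*(-3))/(-47323) - 37730/(-2380))/(-80997) = ((5 - 5*(-6))*(-1/47323) - 37730*(-1/2380))*(-1/80997) = ((5 + 30)*(-1/47323) + 539/34)*(-1/80997) = (35*(-1/47323) + 539/34)*(-1/80997) = (-35/47323 + 539/34)*(-1/80997) = (25505907/1608982)*(-1/80997) = -1214567/6205843574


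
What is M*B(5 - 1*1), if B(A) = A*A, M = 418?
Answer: 6688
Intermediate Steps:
B(A) = A**2
M*B(5 - 1*1) = 418*(5 - 1*1)**2 = 418*(5 - 1)**2 = 418*4**2 = 418*16 = 6688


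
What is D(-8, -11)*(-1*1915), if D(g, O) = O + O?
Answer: 42130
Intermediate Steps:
D(g, O) = 2*O
D(-8, -11)*(-1*1915) = (2*(-11))*(-1*1915) = -22*(-1915) = 42130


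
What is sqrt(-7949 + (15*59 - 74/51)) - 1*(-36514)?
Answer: 36514 + 11*I*sqrt(151878)/51 ≈ 36514.0 + 84.056*I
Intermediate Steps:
sqrt(-7949 + (15*59 - 74/51)) - 1*(-36514) = sqrt(-7949 + (885 - 74*1/51)) + 36514 = sqrt(-7949 + (885 - 74/51)) + 36514 = sqrt(-7949 + 45061/51) + 36514 = sqrt(-360338/51) + 36514 = 11*I*sqrt(151878)/51 + 36514 = 36514 + 11*I*sqrt(151878)/51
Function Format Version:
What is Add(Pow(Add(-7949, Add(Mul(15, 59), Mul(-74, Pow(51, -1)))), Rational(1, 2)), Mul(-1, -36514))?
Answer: Add(36514, Mul(Rational(11, 51), I, Pow(151878, Rational(1, 2)))) ≈ Add(36514., Mul(84.056, I))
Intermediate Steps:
Add(Pow(Add(-7949, Add(Mul(15, 59), Mul(-74, Pow(51, -1)))), Rational(1, 2)), Mul(-1, -36514)) = Add(Pow(Add(-7949, Add(885, Mul(-74, Rational(1, 51)))), Rational(1, 2)), 36514) = Add(Pow(Add(-7949, Add(885, Rational(-74, 51))), Rational(1, 2)), 36514) = Add(Pow(Add(-7949, Rational(45061, 51)), Rational(1, 2)), 36514) = Add(Pow(Rational(-360338, 51), Rational(1, 2)), 36514) = Add(Mul(Rational(11, 51), I, Pow(151878, Rational(1, 2))), 36514) = Add(36514, Mul(Rational(11, 51), I, Pow(151878, Rational(1, 2))))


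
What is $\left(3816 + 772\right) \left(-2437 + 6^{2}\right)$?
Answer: $-11015788$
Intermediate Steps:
$\left(3816 + 772\right) \left(-2437 + 6^{2}\right) = 4588 \left(-2437 + 36\right) = 4588 \left(-2401\right) = -11015788$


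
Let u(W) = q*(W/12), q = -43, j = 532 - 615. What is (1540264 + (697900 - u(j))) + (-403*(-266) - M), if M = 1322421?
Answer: 12271723/12 ≈ 1.0226e+6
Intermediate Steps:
j = -83
u(W) = -43*W/12
(1540264 + (697900 - u(j))) + (-403*(-266) - M) = (1540264 + (697900 - (-43)*(-83)/12)) + (-403*(-266) - 1*1322421) = (1540264 + (697900 - 1*3569/12)) + (107198 - 1322421) = (1540264 + (697900 - 3569/12)) - 1215223 = (1540264 + 8371231/12) - 1215223 = 26854399/12 - 1215223 = 12271723/12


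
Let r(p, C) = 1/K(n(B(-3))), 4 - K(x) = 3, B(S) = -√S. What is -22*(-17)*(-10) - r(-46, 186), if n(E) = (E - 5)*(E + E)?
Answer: -3741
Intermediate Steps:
n(E) = 2*E*(-5 + E) (n(E) = (-5 + E)*(2*E) = 2*E*(-5 + E))
K(x) = 1 (K(x) = 4 - 1*3 = 4 - 3 = 1)
r(p, C) = 1 (r(p, C) = 1/1 = 1)
-22*(-17)*(-10) - r(-46, 186) = -22*(-17)*(-10) - 1*1 = 374*(-10) - 1 = -3740 - 1 = -3741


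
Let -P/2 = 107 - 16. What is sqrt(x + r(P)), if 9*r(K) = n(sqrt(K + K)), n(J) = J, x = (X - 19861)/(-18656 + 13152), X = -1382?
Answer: sqrt(16442082 + 946688*I*sqrt(91))/2064 ≈ 2.0326 + 0.52147*I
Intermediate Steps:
P = -182 (P = -2*(107 - 16) = -2*91 = -182)
x = 21243/5504 (x = (-1382 - 19861)/(-18656 + 13152) = -21243/(-5504) = -21243*(-1/5504) = 21243/5504 ≈ 3.8596)
r(K) = sqrt(2)*sqrt(K)/9 (r(K) = sqrt(K + K)/9 = sqrt(2*K)/9 = (sqrt(2)*sqrt(K))/9 = sqrt(2)*sqrt(K)/9)
sqrt(x + r(P)) = sqrt(21243/5504 + sqrt(2)*sqrt(-182)/9) = sqrt(21243/5504 + sqrt(2)*(I*sqrt(182))/9) = sqrt(21243/5504 + 2*I*sqrt(91)/9)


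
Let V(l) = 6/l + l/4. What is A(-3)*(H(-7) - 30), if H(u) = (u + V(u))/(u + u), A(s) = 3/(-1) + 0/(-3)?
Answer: 34473/392 ≈ 87.941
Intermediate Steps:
A(s) = -3 (A(s) = 3*(-1) + 0*(-⅓) = -3 + 0 = -3)
V(l) = 6/l + l/4 (V(l) = 6/l + l*(¼) = 6/l + l/4)
H(u) = (6/u + 5*u/4)/(2*u) (H(u) = (u + (6/u + u/4))/(u + u) = (6/u + 5*u/4)/((2*u)) = (6/u + 5*u/4)*(1/(2*u)) = (6/u + 5*u/4)/(2*u))
A(-3)*(H(-7) - 30) = -3*((5/8 + 3/(-7)²) - 30) = -3*((5/8 + 3*(1/49)) - 30) = -3*((5/8 + 3/49) - 30) = -3*(269/392 - 30) = -3*(-11491/392) = 34473/392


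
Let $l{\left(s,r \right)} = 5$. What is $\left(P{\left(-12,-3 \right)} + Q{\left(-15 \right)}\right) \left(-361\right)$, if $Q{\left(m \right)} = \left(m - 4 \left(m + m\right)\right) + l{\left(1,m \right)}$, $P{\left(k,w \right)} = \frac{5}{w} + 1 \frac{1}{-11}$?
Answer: $- \frac{1289492}{33} \approx -39076.0$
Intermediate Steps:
$P{\left(k,w \right)} = - \frac{1}{11} + \frac{5}{w}$ ($P{\left(k,w \right)} = \frac{5}{w} + 1 \left(- \frac{1}{11}\right) = \frac{5}{w} - \frac{1}{11} = - \frac{1}{11} + \frac{5}{w}$)
$Q{\left(m \right)} = 5 - 7 m$ ($Q{\left(m \right)} = \left(m - 4 \left(m + m\right)\right) + 5 = \left(m - 4 \cdot 2 m\right) + 5 = \left(m - 8 m\right) + 5 = - 7 m + 5 = 5 - 7 m$)
$\left(P{\left(-12,-3 \right)} + Q{\left(-15 \right)}\right) \left(-361\right) = \left(\frac{55 - -3}{11 \left(-3\right)} + \left(5 - -105\right)\right) \left(-361\right) = \left(\frac{1}{11} \left(- \frac{1}{3}\right) \left(55 + 3\right) + \left(5 + 105\right)\right) \left(-361\right) = \left(\frac{1}{11} \left(- \frac{1}{3}\right) 58 + 110\right) \left(-361\right) = \left(- \frac{58}{33} + 110\right) \left(-361\right) = \frac{3572}{33} \left(-361\right) = - \frac{1289492}{33}$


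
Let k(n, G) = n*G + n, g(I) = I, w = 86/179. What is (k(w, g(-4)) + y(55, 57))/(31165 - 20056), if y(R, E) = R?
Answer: 9587/1988511 ≈ 0.0048212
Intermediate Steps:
w = 86/179 (w = 86*(1/179) = 86/179 ≈ 0.48045)
k(n, G) = n + G*n (k(n, G) = G*n + n = n + G*n)
(k(w, g(-4)) + y(55, 57))/(31165 - 20056) = (86*(1 - 4)/179 + 55)/(31165 - 20056) = ((86/179)*(-3) + 55)/11109 = (-258/179 + 55)*(1/11109) = (9587/179)*(1/11109) = 9587/1988511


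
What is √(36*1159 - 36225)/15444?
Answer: √611/5148 ≈ 0.0048016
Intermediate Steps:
√(36*1159 - 36225)/15444 = √(41724 - 36225)*(1/15444) = √5499*(1/15444) = (3*√611)*(1/15444) = √611/5148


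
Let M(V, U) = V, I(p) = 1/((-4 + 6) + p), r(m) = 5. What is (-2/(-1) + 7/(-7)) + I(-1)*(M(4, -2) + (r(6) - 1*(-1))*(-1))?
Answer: -1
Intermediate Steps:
I(p) = 1/(2 + p)
(-2/(-1) + 7/(-7)) + I(-1)*(M(4, -2) + (r(6) - 1*(-1))*(-1)) = (-2/(-1) + 7/(-7)) + (4 + (5 - 1*(-1))*(-1))/(2 - 1) = (-2*(-1) + 7*(-1/7)) + (4 + (5 + 1)*(-1))/1 = (2 - 1) + 1*(4 + 6*(-1)) = 1 + 1*(4 - 6) = 1 + 1*(-2) = 1 - 2 = -1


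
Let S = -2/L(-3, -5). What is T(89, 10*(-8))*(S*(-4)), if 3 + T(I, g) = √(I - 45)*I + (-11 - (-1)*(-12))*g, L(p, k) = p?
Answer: -14696/3 - 1424*√11/3 ≈ -6473.0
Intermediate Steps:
S = ⅔ (S = -2/(-3) = -2*(-⅓) = ⅔ ≈ 0.66667)
T(I, g) = -3 - 23*g + I*√(-45 + I) (T(I, g) = -3 + (√(I - 45)*I + (-11 - (-1)*(-12))*g) = -3 + (√(-45 + I)*I + (-11 - 1*12)*g) = -3 + (I*√(-45 + I) + (-11 - 12)*g) = -3 + (I*√(-45 + I) - 23*g) = -3 + (-23*g + I*√(-45 + I)) = -3 - 23*g + I*√(-45 + I))
T(89, 10*(-8))*(S*(-4)) = (-3 - 230*(-8) + 89*√(-45 + 89))*((⅔)*(-4)) = (-3 - 23*(-80) + 89*√44)*(-8/3) = (-3 + 1840 + 89*(2*√11))*(-8/3) = (-3 + 1840 + 178*√11)*(-8/3) = (1837 + 178*√11)*(-8/3) = -14696/3 - 1424*√11/3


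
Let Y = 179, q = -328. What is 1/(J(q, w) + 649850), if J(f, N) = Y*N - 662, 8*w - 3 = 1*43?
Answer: 4/2600869 ≈ 1.5379e-6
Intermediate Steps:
w = 23/4 (w = 3/8 + (1*43)/8 = 3/8 + (1/8)*43 = 3/8 + 43/8 = 23/4 ≈ 5.7500)
J(f, N) = -662 + 179*N (J(f, N) = 179*N - 662 = -662 + 179*N)
1/(J(q, w) + 649850) = 1/((-662 + 179*(23/4)) + 649850) = 1/((-662 + 4117/4) + 649850) = 1/(1469/4 + 649850) = 1/(2600869/4) = 4/2600869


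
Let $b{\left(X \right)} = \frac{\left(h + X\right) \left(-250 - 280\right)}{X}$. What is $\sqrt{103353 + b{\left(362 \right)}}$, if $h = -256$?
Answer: $\frac{\sqrt{3380863343}}{181} \approx 321.24$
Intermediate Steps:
$b{\left(X \right)} = \frac{135680 - 530 X}{X}$ ($b{\left(X \right)} = \frac{\left(-256 + X\right) \left(-250 - 280\right)}{X} = \frac{\left(-256 + X\right) \left(-530\right)}{X} = \frac{135680 - 530 X}{X}$)
$\sqrt{103353 + b{\left(362 \right)}} = \sqrt{103353 - \left(530 - \frac{135680}{362}\right)} = \sqrt{103353 + \left(-530 + 135680 \cdot \frac{1}{362}\right)} = \sqrt{103353 + \left(-530 + \frac{67840}{181}\right)} = \sqrt{103353 - \frac{28090}{181}} = \sqrt{\frac{18678803}{181}} = \frac{\sqrt{3380863343}}{181}$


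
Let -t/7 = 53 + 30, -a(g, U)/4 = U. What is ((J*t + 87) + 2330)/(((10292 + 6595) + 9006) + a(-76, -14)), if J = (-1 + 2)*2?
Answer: 1255/25949 ≈ 0.048364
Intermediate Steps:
J = 2 (J = 1*2 = 2)
a(g, U) = -4*U
t = -581 (t = -7*(53 + 30) = -7*83 = -581)
((J*t + 87) + 2330)/(((10292 + 6595) + 9006) + a(-76, -14)) = ((2*(-581) + 87) + 2330)/(((10292 + 6595) + 9006) - 4*(-14)) = ((-1162 + 87) + 2330)/((16887 + 9006) + 56) = (-1075 + 2330)/(25893 + 56) = 1255/25949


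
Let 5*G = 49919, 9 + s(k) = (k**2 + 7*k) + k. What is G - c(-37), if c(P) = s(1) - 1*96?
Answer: 50399/5 ≈ 10080.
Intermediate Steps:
s(k) = -9 + k**2 + 8*k (s(k) = -9 + ((k**2 + 7*k) + k) = -9 + (k**2 + 8*k) = -9 + k**2 + 8*k)
c(P) = -96 (c(P) = (-9 + 1**2 + 8*1) - 1*96 = (-9 + 1 + 8) - 96 = 0 - 96 = -96)
G = 49919/5 (G = (1/5)*49919 = 49919/5 ≈ 9983.8)
G - c(-37) = 49919/5 - 1*(-96) = 49919/5 + 96 = 50399/5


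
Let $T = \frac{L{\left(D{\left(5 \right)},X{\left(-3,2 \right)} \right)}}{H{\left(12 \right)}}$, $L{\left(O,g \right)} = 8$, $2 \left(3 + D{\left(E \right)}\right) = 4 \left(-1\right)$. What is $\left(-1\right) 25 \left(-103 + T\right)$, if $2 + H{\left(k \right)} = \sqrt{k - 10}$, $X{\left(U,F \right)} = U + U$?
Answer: $2775 + 100 \sqrt{2} \approx 2916.4$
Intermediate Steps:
$X{\left(U,F \right)} = 2 U$
$D{\left(E \right)} = -5$ ($D{\left(E \right)} = -3 + \frac{4 \left(-1\right)}{2} = -3 + \frac{1}{2} \left(-4\right) = -3 - 2 = -5$)
$H{\left(k \right)} = -2 + \sqrt{-10 + k}$ ($H{\left(k \right)} = -2 + \sqrt{k - 10} = -2 + \sqrt{-10 + k}$)
$T = \frac{8}{-2 + \sqrt{2}}$ ($T = \frac{8}{-2 + \sqrt{-10 + 12}} = \frac{8}{-2 + \sqrt{2}} \approx -13.657$)
$\left(-1\right) 25 \left(-103 + T\right) = \left(-1\right) 25 \left(-103 - \left(8 + 4 \sqrt{2}\right)\right) = - 25 \left(-111 - 4 \sqrt{2}\right) = 2775 + 100 \sqrt{2}$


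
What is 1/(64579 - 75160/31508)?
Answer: 7877/508669993 ≈ 1.5485e-5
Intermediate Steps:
1/(64579 - 75160/31508) = 1/(64579 - 75160*1/31508) = 1/(64579 - 18790/7877) = 1/(508669993/7877) = 7877/508669993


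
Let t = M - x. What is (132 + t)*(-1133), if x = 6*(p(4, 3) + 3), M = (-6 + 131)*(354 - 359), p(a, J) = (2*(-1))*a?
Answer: 524579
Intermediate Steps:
p(a, J) = -2*a
M = -625 (M = 125*(-5) = -625)
x = -30 (x = 6*(-2*4 + 3) = 6*(-8 + 3) = 6*(-5) = -30)
t = -595 (t = -625 - 1*(-30) = -625 + 30 = -595)
(132 + t)*(-1133) = (132 - 595)*(-1133) = -463*(-1133) = 524579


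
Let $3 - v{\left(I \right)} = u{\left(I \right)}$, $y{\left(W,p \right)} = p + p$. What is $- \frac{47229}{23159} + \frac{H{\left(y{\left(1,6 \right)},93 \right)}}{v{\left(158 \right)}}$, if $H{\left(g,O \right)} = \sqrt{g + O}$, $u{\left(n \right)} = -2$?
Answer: $- \frac{47229}{23159} + \frac{\sqrt{105}}{5} \approx 0.010053$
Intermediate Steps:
$y{\left(W,p \right)} = 2 p$
$v{\left(I \right)} = 5$ ($v{\left(I \right)} = 3 - -2 = 3 + 2 = 5$)
$H{\left(g,O \right)} = \sqrt{O + g}$
$- \frac{47229}{23159} + \frac{H{\left(y{\left(1,6 \right)},93 \right)}}{v{\left(158 \right)}} = - \frac{47229}{23159} + \frac{\sqrt{93 + 2 \cdot 6}}{5} = \left(-47229\right) \frac{1}{23159} + \sqrt{93 + 12} \cdot \frac{1}{5} = - \frac{47229}{23159} + \sqrt{105} \cdot \frac{1}{5} = - \frac{47229}{23159} + \frac{\sqrt{105}}{5}$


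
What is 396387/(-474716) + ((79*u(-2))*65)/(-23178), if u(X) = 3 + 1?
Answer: -9469062263/5501483724 ≈ -1.7212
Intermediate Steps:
u(X) = 4
396387/(-474716) + ((79*u(-2))*65)/(-23178) = 396387/(-474716) + ((79*4)*65)/(-23178) = 396387*(-1/474716) + (316*65)*(-1/23178) = -396387/474716 + 20540*(-1/23178) = -396387/474716 - 10270/11589 = -9469062263/5501483724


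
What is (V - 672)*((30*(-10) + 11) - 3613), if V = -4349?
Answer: 19591942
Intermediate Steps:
(V - 672)*((30*(-10) + 11) - 3613) = (-4349 - 672)*((30*(-10) + 11) - 3613) = -5021*((-300 + 11) - 3613) = -5021*(-289 - 3613) = -5021*(-3902) = 19591942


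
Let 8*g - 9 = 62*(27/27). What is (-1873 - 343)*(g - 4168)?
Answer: 9216621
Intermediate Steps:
g = 71/8 (g = 9/8 + (62*(27/27))/8 = 9/8 + (62*(27*(1/27)))/8 = 9/8 + (62*1)/8 = 9/8 + (⅛)*62 = 9/8 + 31/4 = 71/8 ≈ 8.8750)
(-1873 - 343)*(g - 4168) = (-1873 - 343)*(71/8 - 4168) = -2216*(-33273/8) = 9216621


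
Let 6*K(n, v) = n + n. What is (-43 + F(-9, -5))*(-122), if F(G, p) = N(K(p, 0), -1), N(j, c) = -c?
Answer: 5124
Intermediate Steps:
K(n, v) = n/3 (K(n, v) = (n + n)/6 = (2*n)/6 = n/3)
F(G, p) = 1 (F(G, p) = -1*(-1) = 1)
(-43 + F(-9, -5))*(-122) = (-43 + 1)*(-122) = -42*(-122) = 5124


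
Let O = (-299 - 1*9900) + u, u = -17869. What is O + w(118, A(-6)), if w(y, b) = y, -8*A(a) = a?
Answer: -27950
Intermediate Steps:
A(a) = -a/8
O = -28068 (O = (-299 - 1*9900) - 17869 = (-299 - 9900) - 17869 = -10199 - 17869 = -28068)
O + w(118, A(-6)) = -28068 + 118 = -27950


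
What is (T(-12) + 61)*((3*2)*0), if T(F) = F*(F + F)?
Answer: 0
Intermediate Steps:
T(F) = 2*F**2 (T(F) = F*(2*F) = 2*F**2)
(T(-12) + 61)*((3*2)*0) = (2*(-12)**2 + 61)*((3*2)*0) = (2*144 + 61)*(6*0) = (288 + 61)*0 = 349*0 = 0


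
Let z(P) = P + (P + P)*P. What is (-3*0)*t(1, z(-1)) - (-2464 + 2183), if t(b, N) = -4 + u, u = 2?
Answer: 281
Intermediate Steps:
z(P) = P + 2*P² (z(P) = P + (2*P)*P = P + 2*P²)
t(b, N) = -2 (t(b, N) = -4 + 2 = -2)
(-3*0)*t(1, z(-1)) - (-2464 + 2183) = -3*0*(-2) - (-2464 + 2183) = 0*(-2) - 1*(-281) = 0 + 281 = 281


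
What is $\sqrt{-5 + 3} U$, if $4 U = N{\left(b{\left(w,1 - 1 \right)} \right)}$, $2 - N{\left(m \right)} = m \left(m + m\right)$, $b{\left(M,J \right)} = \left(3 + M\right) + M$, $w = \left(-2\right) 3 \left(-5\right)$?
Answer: $- 1984 i \sqrt{2} \approx - 2805.8 i$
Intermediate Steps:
$w = 30$ ($w = \left(-6\right) \left(-5\right) = 30$)
$b{\left(M,J \right)} = 3 + 2 M$
$N{\left(m \right)} = 2 - 2 m^{2}$ ($N{\left(m \right)} = 2 - m \left(m + m\right) = 2 - m 2 m = 2 - 2 m^{2}$)
$U = -1984$ ($U = \frac{2 - 2 \left(3 + 2 \cdot 30\right)^{2}}{4} = \frac{2 - 2 \left(3 + 60\right)^{2}}{4} = \frac{2 - 2 \cdot 63^{2}}{4} = \frac{2 - 7938}{4} = \frac{1}{4} \left(-7936\right) = -1984$)
$\sqrt{-5 + 3} U = \sqrt{-5 + 3} \left(-1984\right) = \sqrt{-2} \left(-1984\right) = i \sqrt{2} \left(-1984\right) = - 1984 i \sqrt{2}$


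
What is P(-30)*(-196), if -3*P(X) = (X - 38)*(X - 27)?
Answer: 253232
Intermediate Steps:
P(X) = -(-38 + X)*(-27 + X)/3 (P(X) = -(X - 38)*(X - 27)/3 = -(-38 + X)*(-27 + X)/3)
P(-30)*(-196) = (-342 - ⅓*(-30)² + (65/3)*(-30))*(-196) = (-342 - ⅓*900 - 650)*(-196) = (-342 - 300 - 650)*(-196) = -1292*(-196) = 253232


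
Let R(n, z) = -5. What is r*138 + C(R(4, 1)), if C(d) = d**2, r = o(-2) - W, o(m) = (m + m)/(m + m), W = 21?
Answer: -2735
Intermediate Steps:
o(m) = 1 (o(m) = (2*m)/((2*m)) = (2*m)*(1/(2*m)) = 1)
r = -20 (r = 1 - 1*21 = 1 - 21 = -20)
r*138 + C(R(4, 1)) = -20*138 + (-5)**2 = -2760 + 25 = -2735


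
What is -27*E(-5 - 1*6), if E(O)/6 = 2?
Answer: -324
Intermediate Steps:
E(O) = 12 (E(O) = 6*2 = 12)
-27*E(-5 - 1*6) = -27*12 = -324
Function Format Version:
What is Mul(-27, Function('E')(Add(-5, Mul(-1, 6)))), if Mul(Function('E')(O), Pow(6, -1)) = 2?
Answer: -324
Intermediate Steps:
Function('E')(O) = 12 (Function('E')(O) = Mul(6, 2) = 12)
Mul(-27, Function('E')(Add(-5, Mul(-1, 6)))) = Mul(-27, 12) = -324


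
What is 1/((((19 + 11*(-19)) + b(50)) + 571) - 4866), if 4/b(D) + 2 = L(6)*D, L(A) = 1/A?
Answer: -19/85203 ≈ -0.00022300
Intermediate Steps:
b(D) = 4/(-2 + D/6)
1/((((19 + 11*(-19)) + b(50)) + 571) - 4866) = 1/((((19 + 11*(-19)) + 24/(-12 + 50)) + 571) - 4866) = 1/((((19 - 209) + 24/38) + 571) - 4866) = 1/(((-190 + 24*(1/38)) + 571) - 4866) = 1/(((-190 + 12/19) + 571) - 4866) = 1/((-3598/19 + 571) - 4866) = 1/(7251/19 - 4866) = 1/(-85203/19) = -19/85203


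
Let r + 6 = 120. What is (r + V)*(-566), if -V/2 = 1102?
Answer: 1182940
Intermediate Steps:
V = -2204 (V = -2*1102 = -2204)
r = 114 (r = -6 + 120 = 114)
(r + V)*(-566) = (114 - 2204)*(-566) = -2090*(-566) = 1182940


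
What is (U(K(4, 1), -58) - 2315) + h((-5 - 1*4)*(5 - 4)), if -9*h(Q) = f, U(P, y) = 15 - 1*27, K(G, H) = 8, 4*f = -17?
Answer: -83755/36 ≈ -2326.5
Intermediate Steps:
f = -17/4 (f = (¼)*(-17) = -17/4 ≈ -4.2500)
U(P, y) = -12 (U(P, y) = 15 - 27 = -12)
h(Q) = 17/36 (h(Q) = -⅑*(-17/4) = 17/36)
(U(K(4, 1), -58) - 2315) + h((-5 - 1*4)*(5 - 4)) = (-12 - 2315) + 17/36 = -2327 + 17/36 = -83755/36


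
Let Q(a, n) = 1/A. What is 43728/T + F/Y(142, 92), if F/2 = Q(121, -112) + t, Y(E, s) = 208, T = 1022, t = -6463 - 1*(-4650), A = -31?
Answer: 10442323/411866 ≈ 25.354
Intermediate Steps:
Q(a, n) = -1/31 (Q(a, n) = 1/(-31) = -1/31)
t = -1813 (t = -6463 + 4650 = -1813)
F = -112408/31 (F = 2*(-1/31 - 1813) = 2*(-56204/31) = -112408/31 ≈ -3626.1)
43728/T + F/Y(142, 92) = 43728/1022 - 112408/31/208 = 43728*(1/1022) - 112408/31*1/208 = 21864/511 - 14051/806 = 10442323/411866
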